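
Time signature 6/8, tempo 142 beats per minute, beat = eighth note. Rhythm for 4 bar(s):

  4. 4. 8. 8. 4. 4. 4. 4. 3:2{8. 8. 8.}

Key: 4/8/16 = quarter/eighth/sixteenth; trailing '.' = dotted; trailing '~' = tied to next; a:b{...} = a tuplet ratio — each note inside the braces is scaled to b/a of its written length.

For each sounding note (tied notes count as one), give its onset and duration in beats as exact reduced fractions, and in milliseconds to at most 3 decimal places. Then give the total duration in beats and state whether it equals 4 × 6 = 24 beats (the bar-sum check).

1) 0.0ms=0b +1267.606ms=3b
2) 1267.606ms=3b +1267.606ms=3b
3) 2535.211ms=6b +633.803ms=3/2b
4) 3169.014ms=15/2b +633.803ms=3/2b
5) 3802.817ms=9b +1267.606ms=3b
6) 5070.423ms=12b +1267.606ms=3b
7) 6338.028ms=15b +1267.606ms=3b
8) 7605.634ms=18b +1267.606ms=3b
9) 8873.239ms=21b +422.535ms=1b
10) 9295.775ms=22b +422.535ms=1b
11) 9718.31ms=23b +422.535ms=1b
Σ=24b of 24 (142bpm 6/8) — PASS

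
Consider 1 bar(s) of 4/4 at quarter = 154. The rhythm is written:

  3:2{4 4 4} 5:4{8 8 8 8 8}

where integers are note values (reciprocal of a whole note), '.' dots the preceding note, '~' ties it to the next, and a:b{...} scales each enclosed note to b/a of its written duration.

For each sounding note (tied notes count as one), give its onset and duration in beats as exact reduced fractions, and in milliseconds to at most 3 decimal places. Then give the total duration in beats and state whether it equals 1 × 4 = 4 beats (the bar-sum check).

1) 0.0ms=0b +259.74ms=2/3b
2) 259.74ms=2/3b +259.74ms=2/3b
3) 519.481ms=4/3b +259.74ms=2/3b
4) 779.221ms=2b +155.844ms=2/5b
5) 935.065ms=12/5b +155.844ms=2/5b
6) 1090.909ms=14/5b +155.844ms=2/5b
7) 1246.753ms=16/5b +155.844ms=2/5b
8) 1402.597ms=18/5b +155.844ms=2/5b
Σ=4b of 4 (154bpm 4/4) — PASS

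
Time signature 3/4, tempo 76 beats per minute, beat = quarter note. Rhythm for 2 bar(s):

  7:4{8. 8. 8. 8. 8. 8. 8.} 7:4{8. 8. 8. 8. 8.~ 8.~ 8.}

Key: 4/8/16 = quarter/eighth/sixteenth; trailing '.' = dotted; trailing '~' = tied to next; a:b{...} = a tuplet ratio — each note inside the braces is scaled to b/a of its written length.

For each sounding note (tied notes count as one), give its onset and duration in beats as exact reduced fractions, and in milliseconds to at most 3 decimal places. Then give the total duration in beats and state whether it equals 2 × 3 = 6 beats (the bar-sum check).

1) 0.0ms=0b +338.346ms=3/7b
2) 338.346ms=3/7b +338.346ms=3/7b
3) 676.692ms=6/7b +338.346ms=3/7b
4) 1015.038ms=9/7b +338.346ms=3/7b
5) 1353.383ms=12/7b +338.346ms=3/7b
6) 1691.729ms=15/7b +338.346ms=3/7b
7) 2030.075ms=18/7b +338.346ms=3/7b
8) 2368.421ms=3b +338.346ms=3/7b
9) 2706.767ms=24/7b +338.346ms=3/7b
10) 3045.113ms=27/7b +338.346ms=3/7b
11) 3383.459ms=30/7b +338.346ms=3/7b
12) 3721.805ms=33/7b +1015.038ms=9/7b
Σ=6b of 6 (76bpm 3/4) — PASS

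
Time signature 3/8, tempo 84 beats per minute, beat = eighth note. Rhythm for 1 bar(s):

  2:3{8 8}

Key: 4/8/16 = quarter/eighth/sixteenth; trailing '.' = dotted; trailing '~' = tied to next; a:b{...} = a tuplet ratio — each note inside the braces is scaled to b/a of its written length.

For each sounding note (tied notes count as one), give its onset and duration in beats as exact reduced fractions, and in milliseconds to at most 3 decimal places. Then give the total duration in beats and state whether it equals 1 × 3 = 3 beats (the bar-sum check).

1) 0.0ms=0b +1071.429ms=3/2b
2) 1071.429ms=3/2b +1071.429ms=3/2b
Σ=3b of 3 (84bpm 3/8) — PASS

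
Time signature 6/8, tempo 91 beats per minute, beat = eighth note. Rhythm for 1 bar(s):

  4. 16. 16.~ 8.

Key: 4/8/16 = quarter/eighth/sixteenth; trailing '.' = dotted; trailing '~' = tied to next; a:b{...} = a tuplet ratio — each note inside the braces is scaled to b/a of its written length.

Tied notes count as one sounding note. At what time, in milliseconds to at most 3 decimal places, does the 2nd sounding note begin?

note 2 onset = 3b = 1978.022ms

1. 0.0ms @ 0 + 1978.022ms (3)
2. 1978.022ms @ 3 + 494.505ms (3/4)
3. 2472.527ms @ 15/4 + 1483.516ms (9/4)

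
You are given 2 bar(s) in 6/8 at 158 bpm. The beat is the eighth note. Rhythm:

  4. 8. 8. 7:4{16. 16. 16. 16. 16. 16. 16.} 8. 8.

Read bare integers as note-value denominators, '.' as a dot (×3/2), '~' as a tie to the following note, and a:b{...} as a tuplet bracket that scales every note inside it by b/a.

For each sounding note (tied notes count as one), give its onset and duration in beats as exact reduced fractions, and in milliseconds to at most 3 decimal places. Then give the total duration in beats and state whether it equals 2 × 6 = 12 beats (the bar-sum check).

1) 0.0ms=0b +1139.241ms=3b
2) 1139.241ms=3b +569.62ms=3/2b
3) 1708.861ms=9/2b +569.62ms=3/2b
4) 2278.481ms=6b +162.749ms=3/7b
5) 2441.23ms=45/7b +162.749ms=3/7b
6) 2603.978ms=48/7b +162.749ms=3/7b
7) 2766.727ms=51/7b +162.749ms=3/7b
8) 2929.476ms=54/7b +162.749ms=3/7b
9) 3092.224ms=57/7b +162.749ms=3/7b
10) 3254.973ms=60/7b +162.749ms=3/7b
11) 3417.722ms=9b +569.62ms=3/2b
12) 3987.342ms=21/2b +569.62ms=3/2b
Σ=12b of 12 (158bpm 6/8) — PASS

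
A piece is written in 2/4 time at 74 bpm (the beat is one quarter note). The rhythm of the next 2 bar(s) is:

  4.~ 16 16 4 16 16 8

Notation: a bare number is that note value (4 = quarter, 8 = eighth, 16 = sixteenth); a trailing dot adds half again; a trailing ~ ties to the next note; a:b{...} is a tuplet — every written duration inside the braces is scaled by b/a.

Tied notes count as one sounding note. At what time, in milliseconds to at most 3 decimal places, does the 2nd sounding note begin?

note 2 onset = 7/4b = 1418.919ms

1. 0.0ms @ 0 + 1418.919ms (7/4)
2. 1418.919ms @ 7/4 + 202.703ms (1/4)
3. 1621.622ms @ 2 + 810.811ms (1)
4. 2432.432ms @ 3 + 202.703ms (1/4)
5. 2635.135ms @ 13/4 + 202.703ms (1/4)
6. 2837.838ms @ 7/2 + 405.405ms (1/2)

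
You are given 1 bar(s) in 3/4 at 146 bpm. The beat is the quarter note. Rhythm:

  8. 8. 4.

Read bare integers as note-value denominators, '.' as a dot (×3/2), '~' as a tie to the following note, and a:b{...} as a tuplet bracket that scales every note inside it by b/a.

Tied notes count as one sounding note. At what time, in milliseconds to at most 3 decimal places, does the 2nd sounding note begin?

1. 0.0ms @ 0 + 308.219ms (3/4)
2. 308.219ms @ 3/4 + 308.219ms (3/4)
3. 616.438ms @ 3/2 + 616.438ms (3/2)

note 2 onset = 3/4b = 308.219ms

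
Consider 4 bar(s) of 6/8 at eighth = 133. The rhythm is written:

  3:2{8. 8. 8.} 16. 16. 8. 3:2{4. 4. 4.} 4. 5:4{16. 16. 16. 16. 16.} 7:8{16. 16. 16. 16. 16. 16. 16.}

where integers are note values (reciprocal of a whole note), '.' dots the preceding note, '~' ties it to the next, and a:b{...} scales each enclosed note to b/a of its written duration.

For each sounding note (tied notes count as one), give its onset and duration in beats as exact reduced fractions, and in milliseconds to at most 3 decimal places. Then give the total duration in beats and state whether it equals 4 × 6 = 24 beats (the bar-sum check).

1) 0.0ms=0b +451.128ms=1b
2) 451.128ms=1b +451.128ms=1b
3) 902.256ms=2b +451.128ms=1b
4) 1353.383ms=3b +338.346ms=3/4b
5) 1691.729ms=15/4b +338.346ms=3/4b
6) 2030.075ms=9/2b +676.692ms=3/2b
7) 2706.767ms=6b +902.256ms=2b
8) 3609.023ms=8b +902.256ms=2b
9) 4511.278ms=10b +902.256ms=2b
10) 5413.534ms=12b +1353.383ms=3b
11) 6766.917ms=15b +270.677ms=3/5b
12) 7037.594ms=78/5b +270.677ms=3/5b
13) 7308.271ms=81/5b +270.677ms=3/5b
14) 7578.947ms=84/5b +270.677ms=3/5b
15) 7849.624ms=87/5b +270.677ms=3/5b
16) 8120.301ms=18b +386.681ms=6/7b
17) 8506.982ms=132/7b +386.681ms=6/7b
18) 8893.663ms=138/7b +386.681ms=6/7b
19) 9280.344ms=144/7b +386.681ms=6/7b
20) 9667.025ms=150/7b +386.681ms=6/7b
21) 10053.706ms=156/7b +386.681ms=6/7b
22) 10440.387ms=162/7b +386.681ms=6/7b
Σ=24b of 24 (133bpm 6/8) — PASS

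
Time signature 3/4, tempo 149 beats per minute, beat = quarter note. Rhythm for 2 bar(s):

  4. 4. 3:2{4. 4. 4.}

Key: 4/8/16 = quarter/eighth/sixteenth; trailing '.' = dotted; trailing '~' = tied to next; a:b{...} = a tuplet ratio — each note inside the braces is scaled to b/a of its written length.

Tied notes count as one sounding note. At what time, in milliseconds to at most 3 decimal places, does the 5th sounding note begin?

note 5 onset = 5b = 2013.423ms

1. 0.0ms @ 0 + 604.027ms (3/2)
2. 604.027ms @ 3/2 + 604.027ms (3/2)
3. 1208.054ms @ 3 + 402.685ms (1)
4. 1610.738ms @ 4 + 402.685ms (1)
5. 2013.423ms @ 5 + 402.685ms (1)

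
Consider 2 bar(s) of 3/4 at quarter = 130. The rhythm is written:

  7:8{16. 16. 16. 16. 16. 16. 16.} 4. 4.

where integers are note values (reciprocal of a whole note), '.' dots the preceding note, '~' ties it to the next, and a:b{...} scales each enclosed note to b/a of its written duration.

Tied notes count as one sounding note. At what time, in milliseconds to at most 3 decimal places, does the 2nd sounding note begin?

1. 0.0ms @ 0 + 197.802ms (3/7)
2. 197.802ms @ 3/7 + 197.802ms (3/7)
3. 395.604ms @ 6/7 + 197.802ms (3/7)
4. 593.407ms @ 9/7 + 197.802ms (3/7)
5. 791.209ms @ 12/7 + 197.802ms (3/7)
6. 989.011ms @ 15/7 + 197.802ms (3/7)
7. 1186.813ms @ 18/7 + 197.802ms (3/7)
8. 1384.615ms @ 3 + 692.308ms (3/2)
9. 2076.923ms @ 9/2 + 692.308ms (3/2)

note 2 onset = 3/7b = 197.802ms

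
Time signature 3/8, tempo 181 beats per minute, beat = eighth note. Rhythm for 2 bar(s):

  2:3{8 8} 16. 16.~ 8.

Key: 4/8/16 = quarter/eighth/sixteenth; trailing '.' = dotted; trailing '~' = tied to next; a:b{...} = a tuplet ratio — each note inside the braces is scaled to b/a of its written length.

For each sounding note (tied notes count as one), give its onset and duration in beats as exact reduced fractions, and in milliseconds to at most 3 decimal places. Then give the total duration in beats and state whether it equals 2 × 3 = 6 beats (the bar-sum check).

1) 0.0ms=0b +497.238ms=3/2b
2) 497.238ms=3/2b +497.238ms=3/2b
3) 994.475ms=3b +248.619ms=3/4b
4) 1243.094ms=15/4b +745.856ms=9/4b
Σ=6b of 6 (181bpm 3/8) — PASS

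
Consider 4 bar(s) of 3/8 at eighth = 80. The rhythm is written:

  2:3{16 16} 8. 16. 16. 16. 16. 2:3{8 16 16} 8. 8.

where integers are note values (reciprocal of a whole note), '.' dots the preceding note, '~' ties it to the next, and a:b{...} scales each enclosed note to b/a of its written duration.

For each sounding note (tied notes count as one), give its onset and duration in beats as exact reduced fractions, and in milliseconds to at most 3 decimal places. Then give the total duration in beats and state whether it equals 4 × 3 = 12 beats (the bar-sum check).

1) 0.0ms=0b +562.5ms=3/4b
2) 562.5ms=3/4b +562.5ms=3/4b
3) 1125.0ms=3/2b +1125.0ms=3/2b
4) 2250.0ms=3b +562.5ms=3/4b
5) 2812.5ms=15/4b +562.5ms=3/4b
6) 3375.0ms=9/2b +562.5ms=3/4b
7) 3937.5ms=21/4b +562.5ms=3/4b
8) 4500.0ms=6b +1125.0ms=3/2b
9) 5625.0ms=15/2b +562.5ms=3/4b
10) 6187.5ms=33/4b +562.5ms=3/4b
11) 6750.0ms=9b +1125.0ms=3/2b
12) 7875.0ms=21/2b +1125.0ms=3/2b
Σ=12b of 12 (80bpm 3/8) — PASS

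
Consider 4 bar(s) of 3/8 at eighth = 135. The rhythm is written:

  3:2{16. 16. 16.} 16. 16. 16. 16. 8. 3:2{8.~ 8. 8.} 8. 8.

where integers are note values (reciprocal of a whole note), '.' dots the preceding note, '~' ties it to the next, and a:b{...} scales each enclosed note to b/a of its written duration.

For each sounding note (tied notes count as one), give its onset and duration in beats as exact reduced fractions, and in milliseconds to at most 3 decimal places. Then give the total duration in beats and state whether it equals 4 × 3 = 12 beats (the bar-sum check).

1) 0.0ms=0b +222.222ms=1/2b
2) 222.222ms=1/2b +222.222ms=1/2b
3) 444.444ms=1b +222.222ms=1/2b
4) 666.667ms=3/2b +333.333ms=3/4b
5) 1000.0ms=9/4b +333.333ms=3/4b
6) 1333.333ms=3b +333.333ms=3/4b
7) 1666.667ms=15/4b +333.333ms=3/4b
8) 2000.0ms=9/2b +666.667ms=3/2b
9) 2666.667ms=6b +888.889ms=2b
10) 3555.556ms=8b +444.444ms=1b
11) 4000.0ms=9b +666.667ms=3/2b
12) 4666.667ms=21/2b +666.667ms=3/2b
Σ=12b of 12 (135bpm 3/8) — PASS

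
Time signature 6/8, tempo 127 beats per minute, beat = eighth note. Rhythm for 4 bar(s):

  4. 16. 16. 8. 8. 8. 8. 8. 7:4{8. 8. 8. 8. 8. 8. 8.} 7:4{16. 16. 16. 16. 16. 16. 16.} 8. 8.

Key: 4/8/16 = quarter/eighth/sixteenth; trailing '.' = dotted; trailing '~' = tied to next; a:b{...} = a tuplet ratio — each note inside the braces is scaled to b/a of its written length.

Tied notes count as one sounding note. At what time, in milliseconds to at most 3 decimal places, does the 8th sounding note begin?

1. 0.0ms @ 0 + 1417.323ms (3)
2. 1417.323ms @ 3 + 354.331ms (3/4)
3. 1771.654ms @ 15/4 + 354.331ms (3/4)
4. 2125.984ms @ 9/2 + 708.661ms (3/2)
5. 2834.646ms @ 6 + 708.661ms (3/2)
6. 3543.307ms @ 15/2 + 708.661ms (3/2)
7. 4251.969ms @ 9 + 708.661ms (3/2)
8. 4960.63ms @ 21/2 + 708.661ms (3/2)
9. 5669.291ms @ 12 + 404.949ms (6/7)
10. 6074.241ms @ 90/7 + 404.949ms (6/7)
11. 6479.19ms @ 96/7 + 404.949ms (6/7)
12. 6884.139ms @ 102/7 + 404.949ms (6/7)
13. 7289.089ms @ 108/7 + 404.949ms (6/7)
14. 7694.038ms @ 114/7 + 404.949ms (6/7)
15. 8098.988ms @ 120/7 + 404.949ms (6/7)
16. 8503.937ms @ 18 + 202.475ms (3/7)
17. 8706.412ms @ 129/7 + 202.475ms (3/7)
18. 8908.886ms @ 132/7 + 202.475ms (3/7)
19. 9111.361ms @ 135/7 + 202.475ms (3/7)
20. 9313.836ms @ 138/7 + 202.475ms (3/7)
21. 9516.31ms @ 141/7 + 202.475ms (3/7)
22. 9718.785ms @ 144/7 + 202.475ms (3/7)
23. 9921.26ms @ 21 + 708.661ms (3/2)
24. 10629.921ms @ 45/2 + 708.661ms (3/2)

note 8 onset = 21/2b = 4960.63ms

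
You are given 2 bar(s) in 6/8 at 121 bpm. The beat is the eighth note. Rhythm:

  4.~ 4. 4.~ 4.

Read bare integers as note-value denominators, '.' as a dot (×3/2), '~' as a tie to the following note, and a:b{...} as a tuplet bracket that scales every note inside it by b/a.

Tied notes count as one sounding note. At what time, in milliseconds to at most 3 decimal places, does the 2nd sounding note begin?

1. 0.0ms @ 0 + 2975.207ms (6)
2. 2975.207ms @ 6 + 2975.207ms (6)

note 2 onset = 6b = 2975.207ms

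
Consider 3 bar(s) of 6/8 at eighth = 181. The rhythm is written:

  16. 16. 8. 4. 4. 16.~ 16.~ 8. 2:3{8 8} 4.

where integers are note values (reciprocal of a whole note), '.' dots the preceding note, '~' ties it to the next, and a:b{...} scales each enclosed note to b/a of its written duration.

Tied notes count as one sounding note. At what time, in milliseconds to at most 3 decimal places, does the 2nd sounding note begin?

note 2 onset = 3/4b = 248.619ms

1. 0.0ms @ 0 + 248.619ms (3/4)
2. 248.619ms @ 3/4 + 248.619ms (3/4)
3. 497.238ms @ 3/2 + 497.238ms (3/2)
4. 994.475ms @ 3 + 994.475ms (3)
5. 1988.95ms @ 6 + 994.475ms (3)
6. 2983.425ms @ 9 + 994.475ms (3)
7. 3977.901ms @ 12 + 497.238ms (3/2)
8. 4475.138ms @ 27/2 + 497.238ms (3/2)
9. 4972.376ms @ 15 + 994.475ms (3)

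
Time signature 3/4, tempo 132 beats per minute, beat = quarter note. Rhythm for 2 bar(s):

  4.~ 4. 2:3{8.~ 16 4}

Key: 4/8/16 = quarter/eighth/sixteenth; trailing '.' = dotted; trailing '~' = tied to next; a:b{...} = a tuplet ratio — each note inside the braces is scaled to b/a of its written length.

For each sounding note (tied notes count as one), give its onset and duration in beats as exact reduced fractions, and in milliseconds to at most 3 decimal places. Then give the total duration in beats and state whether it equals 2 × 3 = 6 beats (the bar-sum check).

1) 0.0ms=0b +1363.636ms=3b
2) 1363.636ms=3b +681.818ms=3/2b
3) 2045.455ms=9/2b +681.818ms=3/2b
Σ=6b of 6 (132bpm 3/4) — PASS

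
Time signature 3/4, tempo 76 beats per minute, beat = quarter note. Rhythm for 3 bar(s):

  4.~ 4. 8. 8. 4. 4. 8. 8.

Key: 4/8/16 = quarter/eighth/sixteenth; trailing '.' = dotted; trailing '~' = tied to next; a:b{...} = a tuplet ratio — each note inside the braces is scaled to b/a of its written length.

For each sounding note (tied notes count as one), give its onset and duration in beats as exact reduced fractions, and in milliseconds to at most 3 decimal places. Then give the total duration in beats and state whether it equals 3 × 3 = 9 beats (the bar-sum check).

1) 0.0ms=0b +2368.421ms=3b
2) 2368.421ms=3b +592.105ms=3/4b
3) 2960.526ms=15/4b +592.105ms=3/4b
4) 3552.632ms=9/2b +1184.211ms=3/2b
5) 4736.842ms=6b +1184.211ms=3/2b
6) 5921.053ms=15/2b +592.105ms=3/4b
7) 6513.158ms=33/4b +592.105ms=3/4b
Σ=9b of 9 (76bpm 3/4) — PASS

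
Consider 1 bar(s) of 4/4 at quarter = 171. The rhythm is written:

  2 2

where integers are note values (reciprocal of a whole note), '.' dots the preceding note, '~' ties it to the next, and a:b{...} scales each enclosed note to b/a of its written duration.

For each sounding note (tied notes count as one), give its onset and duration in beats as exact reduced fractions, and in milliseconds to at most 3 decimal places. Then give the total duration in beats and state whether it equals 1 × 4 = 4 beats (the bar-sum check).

1) 0.0ms=0b +701.754ms=2b
2) 701.754ms=2b +701.754ms=2b
Σ=4b of 4 (171bpm 4/4) — PASS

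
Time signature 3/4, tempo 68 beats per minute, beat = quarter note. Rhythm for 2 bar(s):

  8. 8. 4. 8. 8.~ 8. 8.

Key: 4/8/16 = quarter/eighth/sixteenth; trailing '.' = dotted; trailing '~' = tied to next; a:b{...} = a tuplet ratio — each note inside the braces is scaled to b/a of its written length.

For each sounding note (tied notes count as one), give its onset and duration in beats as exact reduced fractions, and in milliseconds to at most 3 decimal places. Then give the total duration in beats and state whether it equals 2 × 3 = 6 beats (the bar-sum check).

1) 0.0ms=0b +661.765ms=3/4b
2) 661.765ms=3/4b +661.765ms=3/4b
3) 1323.529ms=3/2b +1323.529ms=3/2b
4) 2647.059ms=3b +661.765ms=3/4b
5) 3308.824ms=15/4b +1323.529ms=3/2b
6) 4632.353ms=21/4b +661.765ms=3/4b
Σ=6b of 6 (68bpm 3/4) — PASS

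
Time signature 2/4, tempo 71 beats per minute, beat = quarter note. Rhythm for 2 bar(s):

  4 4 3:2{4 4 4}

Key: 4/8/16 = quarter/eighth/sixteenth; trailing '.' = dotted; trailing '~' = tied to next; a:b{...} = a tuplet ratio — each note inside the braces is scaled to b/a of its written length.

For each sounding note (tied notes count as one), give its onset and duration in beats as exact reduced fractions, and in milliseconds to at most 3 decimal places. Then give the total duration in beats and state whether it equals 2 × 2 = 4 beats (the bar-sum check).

1) 0.0ms=0b +845.07ms=1b
2) 845.07ms=1b +845.07ms=1b
3) 1690.141ms=2b +563.38ms=2/3b
4) 2253.521ms=8/3b +563.38ms=2/3b
5) 2816.901ms=10/3b +563.38ms=2/3b
Σ=4b of 4 (71bpm 2/4) — PASS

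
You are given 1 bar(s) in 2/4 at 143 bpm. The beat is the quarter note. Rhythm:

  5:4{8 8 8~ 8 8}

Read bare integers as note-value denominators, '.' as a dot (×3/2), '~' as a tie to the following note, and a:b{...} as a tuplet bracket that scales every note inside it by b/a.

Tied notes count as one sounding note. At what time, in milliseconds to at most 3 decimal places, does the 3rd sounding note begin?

1. 0.0ms @ 0 + 167.832ms (2/5)
2. 167.832ms @ 2/5 + 167.832ms (2/5)
3. 335.664ms @ 4/5 + 335.664ms (4/5)
4. 671.329ms @ 8/5 + 167.832ms (2/5)

note 3 onset = 4/5b = 335.664ms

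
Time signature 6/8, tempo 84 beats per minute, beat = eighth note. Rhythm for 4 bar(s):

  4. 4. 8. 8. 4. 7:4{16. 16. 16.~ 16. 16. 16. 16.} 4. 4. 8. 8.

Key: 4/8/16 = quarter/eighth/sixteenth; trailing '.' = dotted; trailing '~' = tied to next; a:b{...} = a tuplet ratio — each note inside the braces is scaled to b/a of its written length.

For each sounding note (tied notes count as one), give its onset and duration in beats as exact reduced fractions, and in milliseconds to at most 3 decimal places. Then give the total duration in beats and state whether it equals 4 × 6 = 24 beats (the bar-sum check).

1) 0.0ms=0b +2142.857ms=3b
2) 2142.857ms=3b +2142.857ms=3b
3) 4285.714ms=6b +1071.429ms=3/2b
4) 5357.143ms=15/2b +1071.429ms=3/2b
5) 6428.571ms=9b +2142.857ms=3b
6) 8571.429ms=12b +306.122ms=3/7b
7) 8877.551ms=87/7b +306.122ms=3/7b
8) 9183.673ms=90/7b +612.245ms=6/7b
9) 9795.918ms=96/7b +306.122ms=3/7b
10) 10102.041ms=99/7b +306.122ms=3/7b
11) 10408.163ms=102/7b +306.122ms=3/7b
12) 10714.286ms=15b +2142.857ms=3b
13) 12857.143ms=18b +2142.857ms=3b
14) 15000.0ms=21b +1071.429ms=3/2b
15) 16071.429ms=45/2b +1071.429ms=3/2b
Σ=24b of 24 (84bpm 6/8) — PASS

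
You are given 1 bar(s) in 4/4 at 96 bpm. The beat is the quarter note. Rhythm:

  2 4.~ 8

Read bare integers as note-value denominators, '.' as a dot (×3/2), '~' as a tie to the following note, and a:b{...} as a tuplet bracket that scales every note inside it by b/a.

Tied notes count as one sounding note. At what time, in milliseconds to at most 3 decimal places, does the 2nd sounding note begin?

note 2 onset = 2b = 1250.0ms

1. 0.0ms @ 0 + 1250.0ms (2)
2. 1250.0ms @ 2 + 1250.0ms (2)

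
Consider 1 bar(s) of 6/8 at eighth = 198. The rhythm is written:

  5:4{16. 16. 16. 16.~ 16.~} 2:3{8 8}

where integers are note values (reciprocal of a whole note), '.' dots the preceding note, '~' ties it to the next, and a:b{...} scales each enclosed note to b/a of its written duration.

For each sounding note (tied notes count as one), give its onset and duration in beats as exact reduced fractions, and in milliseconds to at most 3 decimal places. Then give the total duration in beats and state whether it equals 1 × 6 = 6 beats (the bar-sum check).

1) 0.0ms=0b +181.818ms=3/5b
2) 181.818ms=3/5b +181.818ms=3/5b
3) 363.636ms=6/5b +181.818ms=3/5b
4) 545.455ms=9/5b +818.182ms=27/10b
5) 1363.636ms=9/2b +454.545ms=3/2b
Σ=6b of 6 (198bpm 6/8) — PASS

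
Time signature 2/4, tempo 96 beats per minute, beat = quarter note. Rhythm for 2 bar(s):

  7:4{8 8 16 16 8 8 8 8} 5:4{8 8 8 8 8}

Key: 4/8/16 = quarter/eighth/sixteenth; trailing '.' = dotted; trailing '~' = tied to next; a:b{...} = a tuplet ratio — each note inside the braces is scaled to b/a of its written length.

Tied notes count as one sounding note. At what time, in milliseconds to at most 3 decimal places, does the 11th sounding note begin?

1. 0.0ms @ 0 + 178.571ms (2/7)
2. 178.571ms @ 2/7 + 178.571ms (2/7)
3. 357.143ms @ 4/7 + 89.286ms (1/7)
4. 446.429ms @ 5/7 + 89.286ms (1/7)
5. 535.714ms @ 6/7 + 178.571ms (2/7)
6. 714.286ms @ 8/7 + 178.571ms (2/7)
7. 892.857ms @ 10/7 + 178.571ms (2/7)
8. 1071.429ms @ 12/7 + 178.571ms (2/7)
9. 1250.0ms @ 2 + 250.0ms (2/5)
10. 1500.0ms @ 12/5 + 250.0ms (2/5)
11. 1750.0ms @ 14/5 + 250.0ms (2/5)
12. 2000.0ms @ 16/5 + 250.0ms (2/5)
13. 2250.0ms @ 18/5 + 250.0ms (2/5)

note 11 onset = 14/5b = 1750.0ms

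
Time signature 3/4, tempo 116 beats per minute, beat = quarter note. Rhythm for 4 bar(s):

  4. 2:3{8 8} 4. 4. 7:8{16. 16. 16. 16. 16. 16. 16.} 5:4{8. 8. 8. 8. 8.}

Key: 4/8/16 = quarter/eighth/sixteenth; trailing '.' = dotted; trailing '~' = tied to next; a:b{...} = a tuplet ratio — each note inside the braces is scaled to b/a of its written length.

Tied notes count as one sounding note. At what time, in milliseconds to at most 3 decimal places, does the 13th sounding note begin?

note 13 onset = 9b = 4655.172ms

1. 0.0ms @ 0 + 775.862ms (3/2)
2. 775.862ms @ 3/2 + 387.931ms (3/4)
3. 1163.793ms @ 9/4 + 387.931ms (3/4)
4. 1551.724ms @ 3 + 775.862ms (3/2)
5. 2327.586ms @ 9/2 + 775.862ms (3/2)
6. 3103.448ms @ 6 + 221.675ms (3/7)
7. 3325.123ms @ 45/7 + 221.675ms (3/7)
8. 3546.798ms @ 48/7 + 221.675ms (3/7)
9. 3768.473ms @ 51/7 + 221.675ms (3/7)
10. 3990.148ms @ 54/7 + 221.675ms (3/7)
11. 4211.823ms @ 57/7 + 221.675ms (3/7)
12. 4433.498ms @ 60/7 + 221.675ms (3/7)
13. 4655.172ms @ 9 + 310.345ms (3/5)
14. 4965.517ms @ 48/5 + 310.345ms (3/5)
15. 5275.862ms @ 51/5 + 310.345ms (3/5)
16. 5586.207ms @ 54/5 + 310.345ms (3/5)
17. 5896.552ms @ 57/5 + 310.345ms (3/5)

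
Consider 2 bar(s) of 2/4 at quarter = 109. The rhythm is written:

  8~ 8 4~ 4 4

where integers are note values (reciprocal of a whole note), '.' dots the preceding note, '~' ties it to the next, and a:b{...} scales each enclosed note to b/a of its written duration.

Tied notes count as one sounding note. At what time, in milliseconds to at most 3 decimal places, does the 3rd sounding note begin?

1. 0.0ms @ 0 + 550.459ms (1)
2. 550.459ms @ 1 + 1100.917ms (2)
3. 1651.376ms @ 3 + 550.459ms (1)

note 3 onset = 3b = 1651.376ms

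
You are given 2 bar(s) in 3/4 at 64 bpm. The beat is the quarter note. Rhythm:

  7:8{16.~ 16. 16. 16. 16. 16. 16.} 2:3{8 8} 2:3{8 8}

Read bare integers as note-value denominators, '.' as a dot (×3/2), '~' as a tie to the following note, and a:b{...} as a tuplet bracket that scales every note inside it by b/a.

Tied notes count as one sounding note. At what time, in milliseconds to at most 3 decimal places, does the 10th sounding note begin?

note 10 onset = 21/4b = 4921.875ms

1. 0.0ms @ 0 + 803.571ms (6/7)
2. 803.571ms @ 6/7 + 401.786ms (3/7)
3. 1205.357ms @ 9/7 + 401.786ms (3/7)
4. 1607.143ms @ 12/7 + 401.786ms (3/7)
5. 2008.929ms @ 15/7 + 401.786ms (3/7)
6. 2410.714ms @ 18/7 + 401.786ms (3/7)
7. 2812.5ms @ 3 + 703.125ms (3/4)
8. 3515.625ms @ 15/4 + 703.125ms (3/4)
9. 4218.75ms @ 9/2 + 703.125ms (3/4)
10. 4921.875ms @ 21/4 + 703.125ms (3/4)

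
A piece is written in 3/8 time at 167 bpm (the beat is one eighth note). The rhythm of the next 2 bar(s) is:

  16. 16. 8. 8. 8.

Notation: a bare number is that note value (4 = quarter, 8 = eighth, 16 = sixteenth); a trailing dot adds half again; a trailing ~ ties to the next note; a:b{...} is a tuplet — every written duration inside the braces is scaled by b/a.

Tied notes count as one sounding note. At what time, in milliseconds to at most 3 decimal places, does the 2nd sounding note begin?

note 2 onset = 3/4b = 269.461ms

1. 0.0ms @ 0 + 269.461ms (3/4)
2. 269.461ms @ 3/4 + 269.461ms (3/4)
3. 538.922ms @ 3/2 + 538.922ms (3/2)
4. 1077.844ms @ 3 + 538.922ms (3/2)
5. 1616.766ms @ 9/2 + 538.922ms (3/2)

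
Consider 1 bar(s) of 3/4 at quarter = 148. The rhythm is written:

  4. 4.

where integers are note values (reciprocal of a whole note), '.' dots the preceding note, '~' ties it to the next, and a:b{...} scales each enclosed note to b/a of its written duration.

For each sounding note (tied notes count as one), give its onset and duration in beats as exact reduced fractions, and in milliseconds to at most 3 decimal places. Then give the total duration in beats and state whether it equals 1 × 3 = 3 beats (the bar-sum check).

1) 0.0ms=0b +608.108ms=3/2b
2) 608.108ms=3/2b +608.108ms=3/2b
Σ=3b of 3 (148bpm 3/4) — PASS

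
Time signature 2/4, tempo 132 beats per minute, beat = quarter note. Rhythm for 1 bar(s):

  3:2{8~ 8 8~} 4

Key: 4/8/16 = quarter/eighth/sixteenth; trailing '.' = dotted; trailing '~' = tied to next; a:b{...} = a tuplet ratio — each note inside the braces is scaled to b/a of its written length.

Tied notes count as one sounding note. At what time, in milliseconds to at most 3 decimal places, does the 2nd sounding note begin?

note 2 onset = 2/3b = 303.03ms

1. 0.0ms @ 0 + 303.03ms (2/3)
2. 303.03ms @ 2/3 + 606.061ms (4/3)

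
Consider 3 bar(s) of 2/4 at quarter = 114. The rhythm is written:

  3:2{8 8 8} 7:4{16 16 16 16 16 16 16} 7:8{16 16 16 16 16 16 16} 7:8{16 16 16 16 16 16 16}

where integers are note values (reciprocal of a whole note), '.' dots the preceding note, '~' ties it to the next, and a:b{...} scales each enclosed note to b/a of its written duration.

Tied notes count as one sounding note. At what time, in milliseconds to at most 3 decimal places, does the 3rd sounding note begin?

note 3 onset = 2/3b = 350.877ms

1. 0.0ms @ 0 + 175.439ms (1/3)
2. 175.439ms @ 1/3 + 175.439ms (1/3)
3. 350.877ms @ 2/3 + 175.439ms (1/3)
4. 526.316ms @ 1 + 75.188ms (1/7)
5. 601.504ms @ 8/7 + 75.188ms (1/7)
6. 676.692ms @ 9/7 + 75.188ms (1/7)
7. 751.88ms @ 10/7 + 75.188ms (1/7)
8. 827.068ms @ 11/7 + 75.188ms (1/7)
9. 902.256ms @ 12/7 + 75.188ms (1/7)
10. 977.444ms @ 13/7 + 75.188ms (1/7)
11. 1052.632ms @ 2 + 150.376ms (2/7)
12. 1203.008ms @ 16/7 + 150.376ms (2/7)
13. 1353.383ms @ 18/7 + 150.376ms (2/7)
14. 1503.759ms @ 20/7 + 150.376ms (2/7)
15. 1654.135ms @ 22/7 + 150.376ms (2/7)
16. 1804.511ms @ 24/7 + 150.376ms (2/7)
17. 1954.887ms @ 26/7 + 150.376ms (2/7)
18. 2105.263ms @ 4 + 150.376ms (2/7)
19. 2255.639ms @ 30/7 + 150.376ms (2/7)
20. 2406.015ms @ 32/7 + 150.376ms (2/7)
21. 2556.391ms @ 34/7 + 150.376ms (2/7)
22. 2706.767ms @ 36/7 + 150.376ms (2/7)
23. 2857.143ms @ 38/7 + 150.376ms (2/7)
24. 3007.519ms @ 40/7 + 150.376ms (2/7)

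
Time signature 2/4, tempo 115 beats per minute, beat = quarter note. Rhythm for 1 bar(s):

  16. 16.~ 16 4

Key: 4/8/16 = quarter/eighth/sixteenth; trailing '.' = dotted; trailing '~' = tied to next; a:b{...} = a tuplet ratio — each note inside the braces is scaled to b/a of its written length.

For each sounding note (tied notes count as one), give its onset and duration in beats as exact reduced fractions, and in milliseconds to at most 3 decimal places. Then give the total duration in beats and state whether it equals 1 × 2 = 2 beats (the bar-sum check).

1) 0.0ms=0b +195.652ms=3/8b
2) 195.652ms=3/8b +326.087ms=5/8b
3) 521.739ms=1b +521.739ms=1b
Σ=2b of 2 (115bpm 2/4) — PASS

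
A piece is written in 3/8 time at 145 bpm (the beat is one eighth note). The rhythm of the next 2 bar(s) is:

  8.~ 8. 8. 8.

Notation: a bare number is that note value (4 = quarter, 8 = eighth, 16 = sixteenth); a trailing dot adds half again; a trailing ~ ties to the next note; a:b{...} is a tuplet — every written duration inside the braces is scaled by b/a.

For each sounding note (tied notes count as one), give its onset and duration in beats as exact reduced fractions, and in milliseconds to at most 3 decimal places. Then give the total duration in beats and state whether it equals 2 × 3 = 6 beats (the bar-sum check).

1) 0.0ms=0b +1241.379ms=3b
2) 1241.379ms=3b +620.69ms=3/2b
3) 1862.069ms=9/2b +620.69ms=3/2b
Σ=6b of 6 (145bpm 3/8) — PASS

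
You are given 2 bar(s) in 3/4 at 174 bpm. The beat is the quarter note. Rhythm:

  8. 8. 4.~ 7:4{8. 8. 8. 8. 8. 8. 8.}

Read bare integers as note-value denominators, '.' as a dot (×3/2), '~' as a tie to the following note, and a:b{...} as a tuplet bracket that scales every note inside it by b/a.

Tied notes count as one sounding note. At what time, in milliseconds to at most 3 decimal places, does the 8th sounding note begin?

note 8 onset = 36/7b = 1773.399ms

1. 0.0ms @ 0 + 258.621ms (3/4)
2. 258.621ms @ 3/4 + 258.621ms (3/4)
3. 517.241ms @ 3/2 + 665.025ms (27/14)
4. 1182.266ms @ 24/7 + 147.783ms (3/7)
5. 1330.049ms @ 27/7 + 147.783ms (3/7)
6. 1477.833ms @ 30/7 + 147.783ms (3/7)
7. 1625.616ms @ 33/7 + 147.783ms (3/7)
8. 1773.399ms @ 36/7 + 147.783ms (3/7)
9. 1921.182ms @ 39/7 + 147.783ms (3/7)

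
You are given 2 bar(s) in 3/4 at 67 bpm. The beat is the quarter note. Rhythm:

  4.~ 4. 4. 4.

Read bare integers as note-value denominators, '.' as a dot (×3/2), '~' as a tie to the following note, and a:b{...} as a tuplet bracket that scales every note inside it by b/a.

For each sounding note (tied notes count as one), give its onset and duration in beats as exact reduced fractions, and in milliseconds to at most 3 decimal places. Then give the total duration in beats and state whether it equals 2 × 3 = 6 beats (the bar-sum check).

1) 0.0ms=0b +2686.567ms=3b
2) 2686.567ms=3b +1343.284ms=3/2b
3) 4029.851ms=9/2b +1343.284ms=3/2b
Σ=6b of 6 (67bpm 3/4) — PASS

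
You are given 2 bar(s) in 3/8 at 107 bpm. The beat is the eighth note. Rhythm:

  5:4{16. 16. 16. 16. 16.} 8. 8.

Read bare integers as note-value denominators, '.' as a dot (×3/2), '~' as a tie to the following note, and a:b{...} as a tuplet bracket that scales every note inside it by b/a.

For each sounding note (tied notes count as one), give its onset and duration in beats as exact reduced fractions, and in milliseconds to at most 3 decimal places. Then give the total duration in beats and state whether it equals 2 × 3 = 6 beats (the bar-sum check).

1) 0.0ms=0b +336.449ms=3/5b
2) 336.449ms=3/5b +336.449ms=3/5b
3) 672.897ms=6/5b +336.449ms=3/5b
4) 1009.346ms=9/5b +336.449ms=3/5b
5) 1345.794ms=12/5b +336.449ms=3/5b
6) 1682.243ms=3b +841.121ms=3/2b
7) 2523.364ms=9/2b +841.121ms=3/2b
Σ=6b of 6 (107bpm 3/8) — PASS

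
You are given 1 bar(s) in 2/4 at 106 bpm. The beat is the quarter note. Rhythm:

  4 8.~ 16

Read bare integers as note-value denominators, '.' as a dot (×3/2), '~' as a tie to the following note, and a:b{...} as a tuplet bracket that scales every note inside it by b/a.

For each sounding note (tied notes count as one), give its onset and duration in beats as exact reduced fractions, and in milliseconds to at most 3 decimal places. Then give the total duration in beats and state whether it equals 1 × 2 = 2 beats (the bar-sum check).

1) 0.0ms=0b +566.038ms=1b
2) 566.038ms=1b +566.038ms=1b
Σ=2b of 2 (106bpm 2/4) — PASS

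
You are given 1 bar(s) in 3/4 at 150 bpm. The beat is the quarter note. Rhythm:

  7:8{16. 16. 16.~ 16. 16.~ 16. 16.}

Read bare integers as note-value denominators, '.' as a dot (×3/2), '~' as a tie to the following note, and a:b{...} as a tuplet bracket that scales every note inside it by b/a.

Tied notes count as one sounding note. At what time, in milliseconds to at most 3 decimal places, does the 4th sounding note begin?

1. 0.0ms @ 0 + 171.429ms (3/7)
2. 171.429ms @ 3/7 + 171.429ms (3/7)
3. 342.857ms @ 6/7 + 342.857ms (6/7)
4. 685.714ms @ 12/7 + 342.857ms (6/7)
5. 1028.571ms @ 18/7 + 171.429ms (3/7)

note 4 onset = 12/7b = 685.714ms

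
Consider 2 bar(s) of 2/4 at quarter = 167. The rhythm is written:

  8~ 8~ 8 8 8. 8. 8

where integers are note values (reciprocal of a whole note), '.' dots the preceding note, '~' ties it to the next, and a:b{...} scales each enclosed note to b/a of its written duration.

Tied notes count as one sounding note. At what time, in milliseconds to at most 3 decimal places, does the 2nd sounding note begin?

1. 0.0ms @ 0 + 538.922ms (3/2)
2. 538.922ms @ 3/2 + 179.641ms (1/2)
3. 718.563ms @ 2 + 269.461ms (3/4)
4. 988.024ms @ 11/4 + 269.461ms (3/4)
5. 1257.485ms @ 7/2 + 179.641ms (1/2)

note 2 onset = 3/2b = 538.922ms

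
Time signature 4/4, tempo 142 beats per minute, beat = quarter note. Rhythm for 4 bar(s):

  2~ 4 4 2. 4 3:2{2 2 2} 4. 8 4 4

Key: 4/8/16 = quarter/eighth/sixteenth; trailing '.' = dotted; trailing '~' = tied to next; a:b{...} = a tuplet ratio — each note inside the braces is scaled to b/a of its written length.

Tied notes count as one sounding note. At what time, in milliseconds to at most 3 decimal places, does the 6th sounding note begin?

note 6 onset = 28/3b = 3943.662ms

1. 0.0ms @ 0 + 1267.606ms (3)
2. 1267.606ms @ 3 + 422.535ms (1)
3. 1690.141ms @ 4 + 1267.606ms (3)
4. 2957.746ms @ 7 + 422.535ms (1)
5. 3380.282ms @ 8 + 563.38ms (4/3)
6. 3943.662ms @ 28/3 + 563.38ms (4/3)
7. 4507.042ms @ 32/3 + 563.38ms (4/3)
8. 5070.423ms @ 12 + 633.803ms (3/2)
9. 5704.225ms @ 27/2 + 211.268ms (1/2)
10. 5915.493ms @ 14 + 422.535ms (1)
11. 6338.028ms @ 15 + 422.535ms (1)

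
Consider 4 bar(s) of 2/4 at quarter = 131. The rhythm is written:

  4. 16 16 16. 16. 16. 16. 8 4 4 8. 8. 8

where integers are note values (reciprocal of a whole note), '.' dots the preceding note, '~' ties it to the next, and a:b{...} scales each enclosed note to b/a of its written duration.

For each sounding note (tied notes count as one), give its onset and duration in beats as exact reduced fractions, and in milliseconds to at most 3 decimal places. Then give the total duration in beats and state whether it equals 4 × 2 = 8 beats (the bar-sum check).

1) 0.0ms=0b +687.023ms=3/2b
2) 687.023ms=3/2b +114.504ms=1/4b
3) 801.527ms=7/4b +114.504ms=1/4b
4) 916.031ms=2b +171.756ms=3/8b
5) 1087.786ms=19/8b +171.756ms=3/8b
6) 1259.542ms=11/4b +171.756ms=3/8b
7) 1431.298ms=25/8b +171.756ms=3/8b
8) 1603.053ms=7/2b +229.008ms=1/2b
9) 1832.061ms=4b +458.015ms=1b
10) 2290.076ms=5b +458.015ms=1b
11) 2748.092ms=6b +343.511ms=3/4b
12) 3091.603ms=27/4b +343.511ms=3/4b
13) 3435.115ms=15/2b +229.008ms=1/2b
Σ=8b of 8 (131bpm 2/4) — PASS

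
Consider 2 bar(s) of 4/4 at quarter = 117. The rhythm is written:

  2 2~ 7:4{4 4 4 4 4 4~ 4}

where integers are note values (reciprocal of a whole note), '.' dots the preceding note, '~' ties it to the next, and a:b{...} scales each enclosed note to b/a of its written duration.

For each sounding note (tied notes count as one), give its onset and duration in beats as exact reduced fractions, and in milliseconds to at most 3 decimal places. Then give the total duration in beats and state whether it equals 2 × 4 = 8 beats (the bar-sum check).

1) 0.0ms=0b +1025.641ms=2b
2) 1025.641ms=2b +1318.681ms=18/7b
3) 2344.322ms=32/7b +293.04ms=4/7b
4) 2637.363ms=36/7b +293.04ms=4/7b
5) 2930.403ms=40/7b +293.04ms=4/7b
6) 3223.443ms=44/7b +293.04ms=4/7b
7) 3516.484ms=48/7b +586.081ms=8/7b
Σ=8b of 8 (117bpm 4/4) — PASS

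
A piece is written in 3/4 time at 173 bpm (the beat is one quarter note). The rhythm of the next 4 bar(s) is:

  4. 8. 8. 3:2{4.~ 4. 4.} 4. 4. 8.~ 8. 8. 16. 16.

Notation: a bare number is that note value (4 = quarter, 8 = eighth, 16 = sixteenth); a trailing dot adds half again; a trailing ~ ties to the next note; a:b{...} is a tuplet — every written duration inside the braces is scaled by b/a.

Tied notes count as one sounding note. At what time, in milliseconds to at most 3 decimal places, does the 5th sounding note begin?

1. 0.0ms @ 0 + 520.231ms (3/2)
2. 520.231ms @ 3/2 + 260.116ms (3/4)
3. 780.347ms @ 9/4 + 260.116ms (3/4)
4. 1040.462ms @ 3 + 693.642ms (2)
5. 1734.104ms @ 5 + 346.821ms (1)
6. 2080.925ms @ 6 + 520.231ms (3/2)
7. 2601.156ms @ 15/2 + 520.231ms (3/2)
8. 3121.387ms @ 9 + 520.231ms (3/2)
9. 3641.618ms @ 21/2 + 260.116ms (3/4)
10. 3901.734ms @ 45/4 + 130.058ms (3/8)
11. 4031.792ms @ 93/8 + 130.058ms (3/8)

note 5 onset = 5b = 1734.104ms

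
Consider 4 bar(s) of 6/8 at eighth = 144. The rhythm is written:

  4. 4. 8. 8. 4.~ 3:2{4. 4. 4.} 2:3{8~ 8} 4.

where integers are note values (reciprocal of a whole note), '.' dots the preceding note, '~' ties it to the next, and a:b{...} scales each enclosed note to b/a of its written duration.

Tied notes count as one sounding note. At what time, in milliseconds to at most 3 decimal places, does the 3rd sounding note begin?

1. 0.0ms @ 0 + 1250.0ms (3)
2. 1250.0ms @ 3 + 1250.0ms (3)
3. 2500.0ms @ 6 + 625.0ms (3/2)
4. 3125.0ms @ 15/2 + 625.0ms (3/2)
5. 3750.0ms @ 9 + 2083.333ms (5)
6. 5833.333ms @ 14 + 833.333ms (2)
7. 6666.667ms @ 16 + 833.333ms (2)
8. 7500.0ms @ 18 + 1250.0ms (3)
9. 8750.0ms @ 21 + 1250.0ms (3)

note 3 onset = 6b = 2500.0ms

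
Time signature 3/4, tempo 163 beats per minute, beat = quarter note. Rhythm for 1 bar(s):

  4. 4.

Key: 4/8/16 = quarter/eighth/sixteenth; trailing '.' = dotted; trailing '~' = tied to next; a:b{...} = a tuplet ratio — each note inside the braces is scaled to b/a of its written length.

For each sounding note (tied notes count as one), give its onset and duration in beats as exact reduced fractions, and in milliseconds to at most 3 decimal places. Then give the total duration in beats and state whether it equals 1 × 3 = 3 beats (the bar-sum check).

1) 0.0ms=0b +552.147ms=3/2b
2) 552.147ms=3/2b +552.147ms=3/2b
Σ=3b of 3 (163bpm 3/4) — PASS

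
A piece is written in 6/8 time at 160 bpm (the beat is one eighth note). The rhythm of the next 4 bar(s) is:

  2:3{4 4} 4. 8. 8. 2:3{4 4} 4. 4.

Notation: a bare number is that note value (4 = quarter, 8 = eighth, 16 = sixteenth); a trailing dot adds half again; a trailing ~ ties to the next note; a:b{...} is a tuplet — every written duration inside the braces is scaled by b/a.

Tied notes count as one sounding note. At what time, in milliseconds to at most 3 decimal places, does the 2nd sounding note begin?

note 2 onset = 3b = 1125.0ms

1. 0.0ms @ 0 + 1125.0ms (3)
2. 1125.0ms @ 3 + 1125.0ms (3)
3. 2250.0ms @ 6 + 1125.0ms (3)
4. 3375.0ms @ 9 + 562.5ms (3/2)
5. 3937.5ms @ 21/2 + 562.5ms (3/2)
6. 4500.0ms @ 12 + 1125.0ms (3)
7. 5625.0ms @ 15 + 1125.0ms (3)
8. 6750.0ms @ 18 + 1125.0ms (3)
9. 7875.0ms @ 21 + 1125.0ms (3)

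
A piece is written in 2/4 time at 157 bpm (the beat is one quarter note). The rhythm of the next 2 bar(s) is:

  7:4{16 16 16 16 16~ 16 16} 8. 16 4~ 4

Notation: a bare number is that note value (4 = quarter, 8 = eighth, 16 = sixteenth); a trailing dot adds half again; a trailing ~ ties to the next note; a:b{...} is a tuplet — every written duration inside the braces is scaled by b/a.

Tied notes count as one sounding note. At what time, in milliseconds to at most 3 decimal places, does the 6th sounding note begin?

1. 0.0ms @ 0 + 54.595ms (1/7)
2. 54.595ms @ 1/7 + 54.595ms (1/7)
3. 109.19ms @ 2/7 + 54.595ms (1/7)
4. 163.785ms @ 3/7 + 54.595ms (1/7)
5. 218.38ms @ 4/7 + 109.19ms (2/7)
6. 327.571ms @ 6/7 + 54.595ms (1/7)
7. 382.166ms @ 1 + 286.624ms (3/4)
8. 668.79ms @ 7/4 + 95.541ms (1/4)
9. 764.331ms @ 2 + 764.331ms (2)

note 6 onset = 6/7b = 327.571ms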